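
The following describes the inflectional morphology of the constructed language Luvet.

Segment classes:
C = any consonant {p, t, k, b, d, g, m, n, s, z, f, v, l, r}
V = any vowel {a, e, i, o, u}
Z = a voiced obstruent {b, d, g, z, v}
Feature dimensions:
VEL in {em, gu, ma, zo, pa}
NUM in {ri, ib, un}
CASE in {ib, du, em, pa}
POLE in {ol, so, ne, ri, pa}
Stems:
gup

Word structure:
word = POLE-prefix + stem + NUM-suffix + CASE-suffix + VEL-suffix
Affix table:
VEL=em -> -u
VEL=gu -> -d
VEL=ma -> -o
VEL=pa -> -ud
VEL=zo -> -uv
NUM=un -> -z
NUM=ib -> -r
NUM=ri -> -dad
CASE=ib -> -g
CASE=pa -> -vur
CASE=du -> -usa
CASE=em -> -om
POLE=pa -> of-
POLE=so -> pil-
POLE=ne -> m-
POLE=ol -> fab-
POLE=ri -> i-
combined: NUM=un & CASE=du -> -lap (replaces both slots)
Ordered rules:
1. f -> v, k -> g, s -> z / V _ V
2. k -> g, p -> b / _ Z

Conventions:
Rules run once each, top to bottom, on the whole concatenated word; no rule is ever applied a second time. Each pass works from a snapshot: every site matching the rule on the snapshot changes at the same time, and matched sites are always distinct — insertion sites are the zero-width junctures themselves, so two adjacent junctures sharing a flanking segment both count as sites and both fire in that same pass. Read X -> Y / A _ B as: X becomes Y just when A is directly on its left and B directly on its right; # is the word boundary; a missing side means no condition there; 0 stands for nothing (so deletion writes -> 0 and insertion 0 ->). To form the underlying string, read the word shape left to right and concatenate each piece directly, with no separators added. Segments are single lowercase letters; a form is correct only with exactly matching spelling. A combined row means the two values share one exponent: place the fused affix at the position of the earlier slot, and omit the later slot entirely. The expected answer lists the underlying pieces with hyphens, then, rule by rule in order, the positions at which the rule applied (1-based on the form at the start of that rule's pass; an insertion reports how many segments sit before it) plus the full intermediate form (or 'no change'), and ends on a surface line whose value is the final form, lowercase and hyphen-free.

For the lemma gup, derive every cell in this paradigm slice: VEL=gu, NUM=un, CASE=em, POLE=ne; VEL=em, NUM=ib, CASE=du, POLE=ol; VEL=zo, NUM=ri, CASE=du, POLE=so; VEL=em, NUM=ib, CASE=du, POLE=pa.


cell VEL=gu, NUM=un, CASE=em, POLE=ne:
underlying: m-gup-z-om-d
1. f -> v, k -> g, s -> z / V _ V: no change
2. k -> g, p -> b / _ Z: fires at position(s) 4: mgubzomd
surface: mgubzomd

cell VEL=em, NUM=ib, CASE=du, POLE=ol:
underlying: fab-gup-r-usa-u
1. f -> v, k -> g, s -> z / V _ V: fires at position(s) 9: fabgupruzau
2. k -> g, p -> b / _ Z: no change
surface: fabgupruzau

cell VEL=zo, NUM=ri, CASE=du, POLE=so:
underlying: pil-gup-dad-usa-uv
1. f -> v, k -> g, s -> z / V _ V: fires at position(s) 11: pilgupdaduzauv
2. k -> g, p -> b / _ Z: fires at position(s) 6: pilgubdaduzauv
surface: pilgubdaduzauv

cell VEL=em, NUM=ib, CASE=du, POLE=pa:
underlying: of-gup-r-usa-u
1. f -> v, k -> g, s -> z / V _ V: fires at position(s) 8: ofgupruzau
2. k -> g, p -> b / _ Z: no change
surface: ofgupruzau


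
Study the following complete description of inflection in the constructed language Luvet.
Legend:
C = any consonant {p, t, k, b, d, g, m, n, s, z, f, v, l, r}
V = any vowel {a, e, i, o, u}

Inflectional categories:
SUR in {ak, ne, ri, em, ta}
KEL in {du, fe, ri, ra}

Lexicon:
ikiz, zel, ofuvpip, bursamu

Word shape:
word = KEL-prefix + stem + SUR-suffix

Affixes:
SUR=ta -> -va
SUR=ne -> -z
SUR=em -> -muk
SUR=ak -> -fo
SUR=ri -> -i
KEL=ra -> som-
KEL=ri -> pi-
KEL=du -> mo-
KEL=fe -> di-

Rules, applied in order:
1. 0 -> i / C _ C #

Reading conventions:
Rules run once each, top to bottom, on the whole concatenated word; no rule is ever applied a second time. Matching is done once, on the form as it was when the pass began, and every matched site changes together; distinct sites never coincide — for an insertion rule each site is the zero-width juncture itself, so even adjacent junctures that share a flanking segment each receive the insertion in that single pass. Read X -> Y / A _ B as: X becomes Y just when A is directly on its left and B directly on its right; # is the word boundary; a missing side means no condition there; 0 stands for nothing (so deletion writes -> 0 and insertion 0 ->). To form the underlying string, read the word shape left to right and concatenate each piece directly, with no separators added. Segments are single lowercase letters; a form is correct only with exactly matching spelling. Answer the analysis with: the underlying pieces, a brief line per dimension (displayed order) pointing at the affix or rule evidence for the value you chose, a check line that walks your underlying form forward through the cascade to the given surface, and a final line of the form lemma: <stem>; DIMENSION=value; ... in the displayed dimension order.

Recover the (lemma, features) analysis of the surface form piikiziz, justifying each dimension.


underlying: pi-ikiz-z
SUR=ne - signalled by the affix -z
KEL=ri - signalled by the affix pi-
check: piikizz -> piikiziz
lemma: ikiz; SUR=ne; KEL=ri


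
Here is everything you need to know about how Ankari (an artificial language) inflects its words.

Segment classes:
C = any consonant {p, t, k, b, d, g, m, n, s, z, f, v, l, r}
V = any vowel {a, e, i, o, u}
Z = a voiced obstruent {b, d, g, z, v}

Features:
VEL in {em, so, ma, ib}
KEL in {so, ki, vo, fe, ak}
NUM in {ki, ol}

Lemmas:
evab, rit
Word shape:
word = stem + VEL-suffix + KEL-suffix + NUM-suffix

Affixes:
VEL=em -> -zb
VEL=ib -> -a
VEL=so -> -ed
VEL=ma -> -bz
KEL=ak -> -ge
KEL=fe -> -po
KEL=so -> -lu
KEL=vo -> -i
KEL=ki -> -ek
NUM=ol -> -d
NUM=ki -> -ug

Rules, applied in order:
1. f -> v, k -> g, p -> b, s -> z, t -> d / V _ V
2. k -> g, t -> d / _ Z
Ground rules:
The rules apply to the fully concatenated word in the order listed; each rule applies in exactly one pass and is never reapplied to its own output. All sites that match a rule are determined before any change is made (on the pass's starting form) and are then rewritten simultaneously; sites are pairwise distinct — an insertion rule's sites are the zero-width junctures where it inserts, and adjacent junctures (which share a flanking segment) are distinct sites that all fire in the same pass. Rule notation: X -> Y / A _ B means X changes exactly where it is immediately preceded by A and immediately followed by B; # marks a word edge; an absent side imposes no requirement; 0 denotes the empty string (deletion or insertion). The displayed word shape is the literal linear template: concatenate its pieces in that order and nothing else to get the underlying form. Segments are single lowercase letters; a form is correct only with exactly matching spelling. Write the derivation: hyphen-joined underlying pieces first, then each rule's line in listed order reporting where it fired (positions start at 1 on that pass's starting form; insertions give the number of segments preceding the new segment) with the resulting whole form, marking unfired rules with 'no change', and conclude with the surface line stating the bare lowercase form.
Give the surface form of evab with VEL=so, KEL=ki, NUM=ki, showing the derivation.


underlying: evab-ed-ek-ug
1. f -> v, k -> g, p -> b, s -> z, t -> d / V _ V: fires at position(s) 8: evabedegug
2. k -> g, t -> d / _ Z: no change
surface: evabedegug


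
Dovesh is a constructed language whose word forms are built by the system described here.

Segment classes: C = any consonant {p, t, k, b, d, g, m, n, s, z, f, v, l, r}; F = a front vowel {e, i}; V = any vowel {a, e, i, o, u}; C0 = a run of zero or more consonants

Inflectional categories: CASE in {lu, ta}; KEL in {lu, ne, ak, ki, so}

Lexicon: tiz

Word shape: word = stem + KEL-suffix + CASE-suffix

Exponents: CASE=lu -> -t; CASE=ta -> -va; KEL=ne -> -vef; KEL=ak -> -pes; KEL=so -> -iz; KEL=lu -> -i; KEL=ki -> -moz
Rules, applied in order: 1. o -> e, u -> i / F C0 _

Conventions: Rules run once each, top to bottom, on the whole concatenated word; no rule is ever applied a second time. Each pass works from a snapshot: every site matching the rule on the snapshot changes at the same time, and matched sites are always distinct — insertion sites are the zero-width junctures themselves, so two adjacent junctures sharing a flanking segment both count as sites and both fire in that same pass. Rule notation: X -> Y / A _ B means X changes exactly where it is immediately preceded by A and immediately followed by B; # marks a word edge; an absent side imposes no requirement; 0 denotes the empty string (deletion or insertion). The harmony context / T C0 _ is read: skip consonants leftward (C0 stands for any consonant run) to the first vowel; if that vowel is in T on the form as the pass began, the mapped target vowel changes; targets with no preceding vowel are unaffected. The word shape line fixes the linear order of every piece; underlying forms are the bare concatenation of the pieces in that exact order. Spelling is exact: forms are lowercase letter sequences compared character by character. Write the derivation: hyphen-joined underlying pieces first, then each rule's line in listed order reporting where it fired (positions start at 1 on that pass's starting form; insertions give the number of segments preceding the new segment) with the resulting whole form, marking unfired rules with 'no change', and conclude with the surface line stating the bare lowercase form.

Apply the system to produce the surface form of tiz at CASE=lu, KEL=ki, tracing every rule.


underlying: tiz-moz-t
1. o -> e, u -> i / F C0 _: fires at position(s) 5: tizmezt
surface: tizmezt


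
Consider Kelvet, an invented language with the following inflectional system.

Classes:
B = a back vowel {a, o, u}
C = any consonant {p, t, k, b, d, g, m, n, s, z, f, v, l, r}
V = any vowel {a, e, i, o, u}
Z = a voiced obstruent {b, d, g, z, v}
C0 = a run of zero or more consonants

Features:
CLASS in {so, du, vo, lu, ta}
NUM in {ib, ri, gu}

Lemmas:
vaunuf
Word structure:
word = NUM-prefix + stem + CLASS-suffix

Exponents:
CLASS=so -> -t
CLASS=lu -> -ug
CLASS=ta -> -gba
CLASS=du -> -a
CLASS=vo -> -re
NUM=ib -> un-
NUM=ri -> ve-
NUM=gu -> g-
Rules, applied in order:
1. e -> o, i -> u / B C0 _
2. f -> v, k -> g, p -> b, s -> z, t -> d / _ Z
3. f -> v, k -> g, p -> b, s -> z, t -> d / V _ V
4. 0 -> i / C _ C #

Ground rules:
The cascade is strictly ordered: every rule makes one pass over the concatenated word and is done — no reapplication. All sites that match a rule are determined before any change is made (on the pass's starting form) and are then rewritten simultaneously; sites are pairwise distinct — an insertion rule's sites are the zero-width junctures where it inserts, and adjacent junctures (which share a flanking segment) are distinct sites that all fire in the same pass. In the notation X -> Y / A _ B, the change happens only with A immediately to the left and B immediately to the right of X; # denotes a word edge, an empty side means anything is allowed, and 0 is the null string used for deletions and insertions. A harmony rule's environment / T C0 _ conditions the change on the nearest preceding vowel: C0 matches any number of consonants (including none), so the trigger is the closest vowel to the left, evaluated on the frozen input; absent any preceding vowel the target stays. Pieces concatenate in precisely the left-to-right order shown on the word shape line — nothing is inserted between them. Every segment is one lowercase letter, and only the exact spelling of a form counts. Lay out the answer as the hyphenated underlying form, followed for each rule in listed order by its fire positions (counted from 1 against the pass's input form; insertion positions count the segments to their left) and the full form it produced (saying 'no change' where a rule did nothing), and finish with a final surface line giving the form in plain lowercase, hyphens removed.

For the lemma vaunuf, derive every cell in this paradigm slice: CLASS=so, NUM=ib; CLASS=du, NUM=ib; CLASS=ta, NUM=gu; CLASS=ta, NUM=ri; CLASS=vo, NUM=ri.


cell CLASS=so, NUM=ib:
underlying: un-vaunuf-t
1. e -> o, i -> u / B C0 _: no change
2. f -> v, k -> g, p -> b, s -> z, t -> d / _ Z: no change
3. f -> v, k -> g, p -> b, s -> z, t -> d / V _ V: no change
4. 0 -> i / C _ C #: inserts after position(s) 8: unvaunufit
surface: unvaunufit

cell CLASS=du, NUM=ib:
underlying: un-vaunuf-a
1. e -> o, i -> u / B C0 _: no change
2. f -> v, k -> g, p -> b, s -> z, t -> d / _ Z: no change
3. f -> v, k -> g, p -> b, s -> z, t -> d / V _ V: fires at position(s) 8: unvaunuva
4. 0 -> i / C _ C #: no change
surface: unvaunuva

cell CLASS=ta, NUM=gu:
underlying: g-vaunuf-gba
1. e -> o, i -> u / B C0 _: no change
2. f -> v, k -> g, p -> b, s -> z, t -> d / _ Z: fires at position(s) 7: gvaunuvgba
3. f -> v, k -> g, p -> b, s -> z, t -> d / V _ V: no change
4. 0 -> i / C _ C #: no change
surface: gvaunuvgba

cell CLASS=ta, NUM=ri:
underlying: ve-vaunuf-gba
1. e -> o, i -> u / B C0 _: no change
2. f -> v, k -> g, p -> b, s -> z, t -> d / _ Z: fires at position(s) 8: vevaunuvgba
3. f -> v, k -> g, p -> b, s -> z, t -> d / V _ V: no change
4. 0 -> i / C _ C #: no change
surface: vevaunuvgba

cell CLASS=vo, NUM=ri:
underlying: ve-vaunuf-re
1. e -> o, i -> u / B C0 _: fires at position(s) 10: vevaunufro
2. f -> v, k -> g, p -> b, s -> z, t -> d / _ Z: no change
3. f -> v, k -> g, p -> b, s -> z, t -> d / V _ V: no change
4. 0 -> i / C _ C #: no change
surface: vevaunufro


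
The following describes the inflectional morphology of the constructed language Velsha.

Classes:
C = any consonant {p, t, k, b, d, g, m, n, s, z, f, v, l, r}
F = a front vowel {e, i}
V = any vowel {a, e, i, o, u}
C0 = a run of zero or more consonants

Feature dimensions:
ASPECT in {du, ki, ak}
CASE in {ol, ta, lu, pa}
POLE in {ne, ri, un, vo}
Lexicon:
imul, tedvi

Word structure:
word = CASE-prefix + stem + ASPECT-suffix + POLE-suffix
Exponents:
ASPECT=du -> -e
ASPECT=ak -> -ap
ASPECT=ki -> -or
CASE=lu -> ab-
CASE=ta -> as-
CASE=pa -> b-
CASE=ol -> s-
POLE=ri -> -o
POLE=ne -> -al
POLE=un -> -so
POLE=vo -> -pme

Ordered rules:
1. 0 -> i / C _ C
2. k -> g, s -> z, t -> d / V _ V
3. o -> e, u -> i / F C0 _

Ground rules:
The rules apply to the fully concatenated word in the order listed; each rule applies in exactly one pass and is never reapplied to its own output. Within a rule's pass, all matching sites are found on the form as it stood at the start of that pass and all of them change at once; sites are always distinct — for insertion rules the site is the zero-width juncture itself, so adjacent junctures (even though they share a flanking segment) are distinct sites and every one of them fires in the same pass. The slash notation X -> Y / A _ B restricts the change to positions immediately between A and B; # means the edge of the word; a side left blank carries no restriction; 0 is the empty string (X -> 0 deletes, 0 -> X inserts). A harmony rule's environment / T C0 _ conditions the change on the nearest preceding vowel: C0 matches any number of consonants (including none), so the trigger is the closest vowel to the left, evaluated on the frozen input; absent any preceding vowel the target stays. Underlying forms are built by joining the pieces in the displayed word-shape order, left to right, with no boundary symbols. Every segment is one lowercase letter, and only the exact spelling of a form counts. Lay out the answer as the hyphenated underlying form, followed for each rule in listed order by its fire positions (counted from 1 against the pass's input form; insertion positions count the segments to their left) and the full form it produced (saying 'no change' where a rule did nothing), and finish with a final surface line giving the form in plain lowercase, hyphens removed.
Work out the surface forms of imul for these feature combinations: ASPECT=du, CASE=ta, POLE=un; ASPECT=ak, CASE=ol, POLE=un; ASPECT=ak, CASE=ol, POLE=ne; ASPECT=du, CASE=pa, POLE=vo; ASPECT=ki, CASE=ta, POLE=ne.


cell ASPECT=du, CASE=ta, POLE=un:
underlying: as-imul-e-so
1. 0 -> i / C _ C: no change
2. k -> g, s -> z, t -> d / V _ V: fires at position(s) 2, 8: azimulezo
3. o -> e, u -> i / F C0 _: fires at position(s) 5, 9: azimileze
surface: azimileze

cell ASPECT=ak, CASE=ol, POLE=un:
underlying: s-imul-ap-so
1. 0 -> i / C _ C: inserts after position(s) 7: simulapiso
2. k -> g, s -> z, t -> d / V _ V: fires at position(s) 9: simulapizo
3. o -> e, u -> i / F C0 _: fires at position(s) 4, 10: similapize
surface: similapize

cell ASPECT=ak, CASE=ol, POLE=ne:
underlying: s-imul-ap-al
1. 0 -> i / C _ C: no change
2. k -> g, s -> z, t -> d / V _ V: no change
3. o -> e, u -> i / F C0 _: fires at position(s) 4: similapal
surface: similapal

cell ASPECT=du, CASE=pa, POLE=vo:
underlying: b-imul-e-pme
1. 0 -> i / C _ C: inserts after position(s) 7: bimulepime
2. k -> g, s -> z, t -> d / V _ V: no change
3. o -> e, u -> i / F C0 _: fires at position(s) 4: bimilepime
surface: bimilepime

cell ASPECT=ki, CASE=ta, POLE=ne:
underlying: as-imul-or-al
1. 0 -> i / C _ C: no change
2. k -> g, s -> z, t -> d / V _ V: fires at position(s) 2: azimuloral
3. o -> e, u -> i / F C0 _: fires at position(s) 5: azimiloral
surface: azimiloral


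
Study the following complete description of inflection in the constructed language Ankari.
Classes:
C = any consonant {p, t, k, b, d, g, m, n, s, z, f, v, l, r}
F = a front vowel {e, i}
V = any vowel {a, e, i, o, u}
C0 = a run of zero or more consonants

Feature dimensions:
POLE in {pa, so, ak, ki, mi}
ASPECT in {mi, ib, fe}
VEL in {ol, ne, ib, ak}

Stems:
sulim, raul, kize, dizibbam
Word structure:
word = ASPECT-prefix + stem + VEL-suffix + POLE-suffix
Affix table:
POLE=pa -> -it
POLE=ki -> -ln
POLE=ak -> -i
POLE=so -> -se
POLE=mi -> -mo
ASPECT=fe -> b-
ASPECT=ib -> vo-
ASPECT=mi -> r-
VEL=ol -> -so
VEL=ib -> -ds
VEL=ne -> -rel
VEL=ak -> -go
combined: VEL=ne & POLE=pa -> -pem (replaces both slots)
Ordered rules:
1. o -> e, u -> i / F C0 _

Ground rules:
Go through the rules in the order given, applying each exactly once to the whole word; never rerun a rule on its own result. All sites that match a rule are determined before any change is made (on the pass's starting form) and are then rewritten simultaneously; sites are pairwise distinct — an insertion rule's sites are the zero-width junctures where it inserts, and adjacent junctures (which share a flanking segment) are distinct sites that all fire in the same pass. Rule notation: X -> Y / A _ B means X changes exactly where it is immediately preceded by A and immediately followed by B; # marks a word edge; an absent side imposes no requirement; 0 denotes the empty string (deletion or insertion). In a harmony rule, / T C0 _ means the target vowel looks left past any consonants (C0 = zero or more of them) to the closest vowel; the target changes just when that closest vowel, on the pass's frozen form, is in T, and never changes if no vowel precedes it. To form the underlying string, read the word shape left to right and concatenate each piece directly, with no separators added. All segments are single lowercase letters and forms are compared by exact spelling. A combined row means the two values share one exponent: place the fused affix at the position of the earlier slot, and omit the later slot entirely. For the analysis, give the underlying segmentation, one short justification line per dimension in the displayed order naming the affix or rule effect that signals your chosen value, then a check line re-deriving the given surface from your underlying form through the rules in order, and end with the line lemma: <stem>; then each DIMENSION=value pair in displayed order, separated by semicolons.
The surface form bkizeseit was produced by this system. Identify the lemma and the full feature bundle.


underlying: b-kize-so-it
POLE=pa - signalled by the affix -it
ASPECT=fe - signalled by the affix b-
VEL=ol - signalled by the affix -so
check: bkizesoit -> bkizeseit
lemma: kize; POLE=pa; ASPECT=fe; VEL=ol


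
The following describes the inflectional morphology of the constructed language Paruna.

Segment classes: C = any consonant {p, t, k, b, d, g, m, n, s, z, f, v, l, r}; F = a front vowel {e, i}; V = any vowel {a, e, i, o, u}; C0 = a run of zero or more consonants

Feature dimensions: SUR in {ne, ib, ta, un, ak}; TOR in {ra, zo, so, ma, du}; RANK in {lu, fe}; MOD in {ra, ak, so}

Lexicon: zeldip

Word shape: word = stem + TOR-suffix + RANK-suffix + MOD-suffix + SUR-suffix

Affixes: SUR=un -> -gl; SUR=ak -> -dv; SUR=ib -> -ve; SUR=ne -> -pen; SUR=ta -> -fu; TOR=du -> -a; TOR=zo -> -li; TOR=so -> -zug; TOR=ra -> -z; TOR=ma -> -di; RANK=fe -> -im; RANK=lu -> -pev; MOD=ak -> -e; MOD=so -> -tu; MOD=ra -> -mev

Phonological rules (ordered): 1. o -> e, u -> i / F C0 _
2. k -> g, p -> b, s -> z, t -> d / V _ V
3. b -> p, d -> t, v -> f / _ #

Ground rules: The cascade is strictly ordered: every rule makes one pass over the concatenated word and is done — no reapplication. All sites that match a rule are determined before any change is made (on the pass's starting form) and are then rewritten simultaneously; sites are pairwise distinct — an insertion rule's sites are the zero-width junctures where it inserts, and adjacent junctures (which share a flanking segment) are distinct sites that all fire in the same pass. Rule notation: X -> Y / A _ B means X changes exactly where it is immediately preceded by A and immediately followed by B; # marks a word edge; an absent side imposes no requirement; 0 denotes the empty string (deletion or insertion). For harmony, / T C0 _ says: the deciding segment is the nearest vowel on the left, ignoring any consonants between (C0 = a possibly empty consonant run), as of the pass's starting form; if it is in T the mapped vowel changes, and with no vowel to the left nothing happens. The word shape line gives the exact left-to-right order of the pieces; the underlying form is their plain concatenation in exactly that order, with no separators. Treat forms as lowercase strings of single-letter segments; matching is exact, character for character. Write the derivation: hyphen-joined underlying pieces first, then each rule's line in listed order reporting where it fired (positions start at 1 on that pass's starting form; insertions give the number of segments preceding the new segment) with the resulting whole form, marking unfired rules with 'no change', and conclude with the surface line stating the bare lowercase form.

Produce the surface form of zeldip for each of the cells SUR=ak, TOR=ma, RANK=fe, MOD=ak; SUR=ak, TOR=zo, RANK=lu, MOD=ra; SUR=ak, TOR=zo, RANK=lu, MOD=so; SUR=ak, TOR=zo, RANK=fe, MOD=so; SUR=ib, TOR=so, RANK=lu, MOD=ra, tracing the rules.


cell SUR=ak, TOR=ma, RANK=fe, MOD=ak:
underlying: zeldip-di-im-e-dv
1. o -> e, u -> i / F C0 _: no change
2. k -> g, p -> b, s -> z, t -> d / V _ V: no change
3. b -> p, d -> t, v -> f / _ #: fires at position(s) 13: zeldipdiimedf
surface: zeldipdiimedf

cell SUR=ak, TOR=zo, RANK=lu, MOD=ra:
underlying: zeldip-li-pev-mev-dv
1. o -> e, u -> i / F C0 _: no change
2. k -> g, p -> b, s -> z, t -> d / V _ V: fires at position(s) 9: zeldiplibevmevdv
3. b -> p, d -> t, v -> f / _ #: fires at position(s) 16: zeldiplibevmevdf
surface: zeldiplibevmevdf

cell SUR=ak, TOR=zo, RANK=lu, MOD=so:
underlying: zeldip-li-pev-tu-dv
1. o -> e, u -> i / F C0 _: fires at position(s) 13: zeldiplipevtidv
2. k -> g, p -> b, s -> z, t -> d / V _ V: fires at position(s) 9: zeldiplibevtidv
3. b -> p, d -> t, v -> f / _ #: fires at position(s) 15: zeldiplibevtidf
surface: zeldiplibevtidf

cell SUR=ak, TOR=zo, RANK=fe, MOD=so:
underlying: zeldip-li-im-tu-dv
1. o -> e, u -> i / F C0 _: fires at position(s) 12: zeldipliimtidv
2. k -> g, p -> b, s -> z, t -> d / V _ V: no change
3. b -> p, d -> t, v -> f / _ #: fires at position(s) 14: zeldipliimtidf
surface: zeldipliimtidf

cell SUR=ib, TOR=so, RANK=lu, MOD=ra:
underlying: zeldip-zug-pev-mev-ve
1. o -> e, u -> i / F C0 _: fires at position(s) 8: zeldipzigpevmevve
2. k -> g, p -> b, s -> z, t -> d / V _ V: no change
3. b -> p, d -> t, v -> f / _ #: no change
surface: zeldipzigpevmevve


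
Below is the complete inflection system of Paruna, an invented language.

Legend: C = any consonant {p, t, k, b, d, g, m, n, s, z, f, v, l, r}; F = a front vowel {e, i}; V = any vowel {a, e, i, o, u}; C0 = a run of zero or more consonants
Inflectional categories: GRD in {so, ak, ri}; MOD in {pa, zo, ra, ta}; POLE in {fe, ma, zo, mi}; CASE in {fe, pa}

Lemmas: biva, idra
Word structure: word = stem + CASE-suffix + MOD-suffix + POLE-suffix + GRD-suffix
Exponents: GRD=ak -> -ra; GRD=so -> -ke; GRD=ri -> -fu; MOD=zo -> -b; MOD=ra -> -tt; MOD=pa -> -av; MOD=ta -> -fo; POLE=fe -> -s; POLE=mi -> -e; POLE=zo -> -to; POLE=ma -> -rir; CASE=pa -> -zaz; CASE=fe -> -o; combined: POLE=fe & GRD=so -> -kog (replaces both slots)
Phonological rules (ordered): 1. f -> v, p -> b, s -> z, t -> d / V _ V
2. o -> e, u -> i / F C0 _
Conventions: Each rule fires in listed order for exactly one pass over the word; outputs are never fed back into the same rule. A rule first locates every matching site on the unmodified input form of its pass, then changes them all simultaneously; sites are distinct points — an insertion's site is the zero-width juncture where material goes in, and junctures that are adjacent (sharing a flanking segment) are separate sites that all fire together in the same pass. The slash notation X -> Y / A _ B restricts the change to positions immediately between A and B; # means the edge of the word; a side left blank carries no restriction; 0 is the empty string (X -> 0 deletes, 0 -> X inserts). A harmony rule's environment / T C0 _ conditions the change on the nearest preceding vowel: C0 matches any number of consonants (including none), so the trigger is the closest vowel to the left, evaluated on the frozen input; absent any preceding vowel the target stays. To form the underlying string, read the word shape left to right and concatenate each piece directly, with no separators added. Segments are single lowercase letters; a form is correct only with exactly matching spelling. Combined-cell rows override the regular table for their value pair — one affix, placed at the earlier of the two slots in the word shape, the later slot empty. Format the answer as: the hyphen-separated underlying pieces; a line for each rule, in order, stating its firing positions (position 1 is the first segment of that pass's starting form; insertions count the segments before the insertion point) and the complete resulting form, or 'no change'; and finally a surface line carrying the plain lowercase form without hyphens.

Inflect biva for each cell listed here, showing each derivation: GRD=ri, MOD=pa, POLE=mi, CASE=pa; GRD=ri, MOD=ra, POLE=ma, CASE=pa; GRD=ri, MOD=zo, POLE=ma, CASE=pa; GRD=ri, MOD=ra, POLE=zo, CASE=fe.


cell GRD=ri, MOD=pa, POLE=mi, CASE=pa:
underlying: biva-zaz-av-e-fu
1. f -> v, p -> b, s -> z, t -> d / V _ V: fires at position(s) 11: bivazazavevu
2. o -> e, u -> i / F C0 _: fires at position(s) 12: bivazazavevi
surface: bivazazavevi

cell GRD=ri, MOD=ra, POLE=ma, CASE=pa:
underlying: biva-zaz-tt-rir-fu
1. f -> v, p -> b, s -> z, t -> d / V _ V: no change
2. o -> e, u -> i / F C0 _: fires at position(s) 14: bivazazttrirfi
surface: bivazazttrirfi

cell GRD=ri, MOD=zo, POLE=ma, CASE=pa:
underlying: biva-zaz-b-rir-fu
1. f -> v, p -> b, s -> z, t -> d / V _ V: no change
2. o -> e, u -> i / F C0 _: fires at position(s) 13: bivazazbrirfi
surface: bivazazbrirfi

cell GRD=ri, MOD=ra, POLE=zo, CASE=fe:
underlying: biva-o-tt-to-fu
1. f -> v, p -> b, s -> z, t -> d / V _ V: fires at position(s) 10: bivaotttovu
2. o -> e, u -> i / F C0 _: no change
surface: bivaotttovu


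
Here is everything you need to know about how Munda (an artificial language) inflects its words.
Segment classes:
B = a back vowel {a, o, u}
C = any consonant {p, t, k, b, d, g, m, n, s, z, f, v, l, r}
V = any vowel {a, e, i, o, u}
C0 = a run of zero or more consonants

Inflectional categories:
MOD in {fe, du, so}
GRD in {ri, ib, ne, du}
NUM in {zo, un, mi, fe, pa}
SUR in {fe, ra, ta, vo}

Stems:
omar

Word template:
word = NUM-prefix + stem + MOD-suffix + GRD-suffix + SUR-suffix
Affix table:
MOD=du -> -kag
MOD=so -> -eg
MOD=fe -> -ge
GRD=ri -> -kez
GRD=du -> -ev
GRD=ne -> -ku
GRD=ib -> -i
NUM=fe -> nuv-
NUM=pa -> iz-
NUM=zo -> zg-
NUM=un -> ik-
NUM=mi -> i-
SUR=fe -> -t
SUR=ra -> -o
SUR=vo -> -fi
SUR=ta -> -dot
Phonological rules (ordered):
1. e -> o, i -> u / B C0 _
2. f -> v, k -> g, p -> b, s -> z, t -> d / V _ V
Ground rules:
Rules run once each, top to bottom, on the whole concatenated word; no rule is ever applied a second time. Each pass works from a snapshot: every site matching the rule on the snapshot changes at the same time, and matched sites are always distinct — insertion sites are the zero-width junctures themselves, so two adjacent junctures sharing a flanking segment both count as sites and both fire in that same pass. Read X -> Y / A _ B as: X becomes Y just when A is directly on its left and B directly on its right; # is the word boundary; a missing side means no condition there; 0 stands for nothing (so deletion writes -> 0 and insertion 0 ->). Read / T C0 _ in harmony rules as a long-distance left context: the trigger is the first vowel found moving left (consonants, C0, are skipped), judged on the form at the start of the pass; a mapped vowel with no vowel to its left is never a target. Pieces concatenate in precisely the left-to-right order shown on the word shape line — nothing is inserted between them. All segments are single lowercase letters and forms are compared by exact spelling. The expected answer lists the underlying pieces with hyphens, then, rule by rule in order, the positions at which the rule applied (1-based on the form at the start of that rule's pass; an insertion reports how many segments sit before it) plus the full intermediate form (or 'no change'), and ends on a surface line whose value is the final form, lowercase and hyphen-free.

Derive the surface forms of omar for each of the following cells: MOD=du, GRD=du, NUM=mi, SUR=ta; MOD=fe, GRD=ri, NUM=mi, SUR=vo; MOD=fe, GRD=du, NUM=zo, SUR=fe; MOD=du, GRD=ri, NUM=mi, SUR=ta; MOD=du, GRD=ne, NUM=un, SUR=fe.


cell MOD=du, GRD=du, NUM=mi, SUR=ta:
underlying: i-omar-kag-ev-dot
1. e -> o, i -> u / B C0 _: fires at position(s) 9: iomarkagovdot
2. f -> v, k -> g, p -> b, s -> z, t -> d / V _ V: no change
surface: iomarkagovdot

cell MOD=fe, GRD=ri, NUM=mi, SUR=vo:
underlying: i-omar-ge-kez-fi
1. e -> o, i -> u / B C0 _: fires at position(s) 7: iomargokezfi
2. f -> v, k -> g, p -> b, s -> z, t -> d / V _ V: fires at position(s) 8: iomargogezfi
surface: iomargogezfi

cell MOD=fe, GRD=du, NUM=zo, SUR=fe:
underlying: zg-omar-ge-ev-t
1. e -> o, i -> u / B C0 _: fires at position(s) 8: zgomargoevt
2. f -> v, k -> g, p -> b, s -> z, t -> d / V _ V: no change
surface: zgomargoevt

cell MOD=du, GRD=ri, NUM=mi, SUR=ta:
underlying: i-omar-kag-kez-dot
1. e -> o, i -> u / B C0 _: fires at position(s) 10: iomarkagkozdot
2. f -> v, k -> g, p -> b, s -> z, t -> d / V _ V: no change
surface: iomarkagkozdot

cell MOD=du, GRD=ne, NUM=un, SUR=fe:
underlying: ik-omar-kag-ku-t
1. e -> o, i -> u / B C0 _: no change
2. f -> v, k -> g, p -> b, s -> z, t -> d / V _ V: fires at position(s) 2: igomarkagkut
surface: igomarkagkut


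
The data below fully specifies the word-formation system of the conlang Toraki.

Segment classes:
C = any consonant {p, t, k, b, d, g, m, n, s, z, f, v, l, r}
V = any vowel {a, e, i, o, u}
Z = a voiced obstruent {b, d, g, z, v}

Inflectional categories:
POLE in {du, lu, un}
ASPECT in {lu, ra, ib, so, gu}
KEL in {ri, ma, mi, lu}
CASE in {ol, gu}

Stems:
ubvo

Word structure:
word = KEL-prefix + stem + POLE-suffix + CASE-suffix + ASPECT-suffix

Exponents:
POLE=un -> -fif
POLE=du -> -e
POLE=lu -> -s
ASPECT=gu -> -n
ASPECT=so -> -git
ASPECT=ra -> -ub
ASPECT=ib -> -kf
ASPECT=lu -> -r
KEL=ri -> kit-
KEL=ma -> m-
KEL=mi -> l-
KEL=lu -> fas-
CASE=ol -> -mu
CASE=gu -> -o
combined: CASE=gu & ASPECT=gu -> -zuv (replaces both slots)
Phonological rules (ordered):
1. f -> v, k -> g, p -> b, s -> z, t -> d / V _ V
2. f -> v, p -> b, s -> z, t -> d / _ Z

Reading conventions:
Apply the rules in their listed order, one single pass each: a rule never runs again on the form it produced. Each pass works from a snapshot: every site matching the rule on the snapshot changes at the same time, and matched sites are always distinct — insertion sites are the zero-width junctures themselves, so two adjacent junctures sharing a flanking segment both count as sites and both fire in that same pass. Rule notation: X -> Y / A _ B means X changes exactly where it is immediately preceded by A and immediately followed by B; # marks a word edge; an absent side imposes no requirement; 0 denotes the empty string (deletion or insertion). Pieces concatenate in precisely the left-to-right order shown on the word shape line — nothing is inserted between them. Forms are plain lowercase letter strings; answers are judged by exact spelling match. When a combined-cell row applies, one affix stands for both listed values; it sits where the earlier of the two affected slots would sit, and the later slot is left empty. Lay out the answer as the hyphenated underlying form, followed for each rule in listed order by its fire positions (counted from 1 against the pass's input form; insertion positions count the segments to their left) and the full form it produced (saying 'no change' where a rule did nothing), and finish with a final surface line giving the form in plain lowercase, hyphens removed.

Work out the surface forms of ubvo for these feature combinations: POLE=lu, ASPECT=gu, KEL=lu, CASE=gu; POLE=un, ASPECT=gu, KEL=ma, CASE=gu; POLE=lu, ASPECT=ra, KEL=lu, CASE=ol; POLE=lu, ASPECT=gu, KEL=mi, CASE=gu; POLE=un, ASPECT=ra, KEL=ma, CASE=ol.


cell POLE=lu, ASPECT=gu, KEL=lu, CASE=gu:
underlying: fas-ubvo-s-zuv
1. f -> v, k -> g, p -> b, s -> z, t -> d / V _ V: fires at position(s) 3: fazubvoszuv
2. f -> v, p -> b, s -> z, t -> d / _ Z: fires at position(s) 8: fazubvozzuv
surface: fazubvozzuv

cell POLE=un, ASPECT=gu, KEL=ma, CASE=gu:
underlying: m-ubvo-fif-zuv
1. f -> v, k -> g, p -> b, s -> z, t -> d / V _ V: fires at position(s) 6: mubvovifzuv
2. f -> v, p -> b, s -> z, t -> d / _ Z: fires at position(s) 8: mubvovivzuv
surface: mubvovivzuv

cell POLE=lu, ASPECT=ra, KEL=lu, CASE=ol:
underlying: fas-ubvo-s-mu-ub
1. f -> v, k -> g, p -> b, s -> z, t -> d / V _ V: fires at position(s) 3: fazubvosmuub
2. f -> v, p -> b, s -> z, t -> d / _ Z: no change
surface: fazubvosmuub

cell POLE=lu, ASPECT=gu, KEL=mi, CASE=gu:
underlying: l-ubvo-s-zuv
1. f -> v, k -> g, p -> b, s -> z, t -> d / V _ V: no change
2. f -> v, p -> b, s -> z, t -> d / _ Z: fires at position(s) 6: lubvozzuv
surface: lubvozzuv

cell POLE=un, ASPECT=ra, KEL=ma, CASE=ol:
underlying: m-ubvo-fif-mu-ub
1. f -> v, k -> g, p -> b, s -> z, t -> d / V _ V: fires at position(s) 6: mubvovifmuub
2. f -> v, p -> b, s -> z, t -> d / _ Z: no change
surface: mubvovifmuub


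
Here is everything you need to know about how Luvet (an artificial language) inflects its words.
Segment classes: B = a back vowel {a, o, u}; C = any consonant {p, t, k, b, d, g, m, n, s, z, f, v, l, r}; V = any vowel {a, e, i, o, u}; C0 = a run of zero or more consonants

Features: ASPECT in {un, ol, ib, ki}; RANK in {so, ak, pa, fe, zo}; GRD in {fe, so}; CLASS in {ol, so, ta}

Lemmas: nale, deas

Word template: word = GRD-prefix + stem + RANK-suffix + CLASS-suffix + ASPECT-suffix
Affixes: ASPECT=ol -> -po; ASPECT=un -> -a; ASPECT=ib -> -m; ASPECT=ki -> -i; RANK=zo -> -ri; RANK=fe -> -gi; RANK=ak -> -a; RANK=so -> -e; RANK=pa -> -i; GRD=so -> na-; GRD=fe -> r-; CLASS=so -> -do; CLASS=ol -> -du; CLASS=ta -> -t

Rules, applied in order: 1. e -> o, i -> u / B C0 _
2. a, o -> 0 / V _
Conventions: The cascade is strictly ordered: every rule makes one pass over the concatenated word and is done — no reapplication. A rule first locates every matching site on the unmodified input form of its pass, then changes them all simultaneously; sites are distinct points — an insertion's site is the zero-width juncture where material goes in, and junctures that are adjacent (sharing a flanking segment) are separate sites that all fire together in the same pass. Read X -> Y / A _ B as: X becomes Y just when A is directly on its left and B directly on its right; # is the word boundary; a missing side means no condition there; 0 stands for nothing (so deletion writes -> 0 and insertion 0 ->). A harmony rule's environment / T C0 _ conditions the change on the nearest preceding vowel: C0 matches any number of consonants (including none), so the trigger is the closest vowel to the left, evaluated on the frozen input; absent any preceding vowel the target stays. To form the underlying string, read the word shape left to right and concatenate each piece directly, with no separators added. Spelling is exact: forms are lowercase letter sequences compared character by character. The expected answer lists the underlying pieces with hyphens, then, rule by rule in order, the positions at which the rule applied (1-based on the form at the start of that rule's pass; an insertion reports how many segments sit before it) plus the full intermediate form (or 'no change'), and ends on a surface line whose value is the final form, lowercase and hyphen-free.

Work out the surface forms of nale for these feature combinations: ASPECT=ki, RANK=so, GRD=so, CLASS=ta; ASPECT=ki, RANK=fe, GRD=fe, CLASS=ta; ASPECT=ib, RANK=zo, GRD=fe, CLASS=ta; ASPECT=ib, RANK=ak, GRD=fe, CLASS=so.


cell ASPECT=ki, RANK=so, GRD=so, CLASS=ta:
underlying: na-nale-e-t-i
1. e -> o, i -> u / B C0 _: fires at position(s) 6: nanaloeti
2. a, o -> 0 / V _: no change
surface: nanaloeti

cell ASPECT=ki, RANK=fe, GRD=fe, CLASS=ta:
underlying: r-nale-gi-t-i
1. e -> o, i -> u / B C0 _: fires at position(s) 5: rnalogiti
2. a, o -> 0 / V _: no change
surface: rnalogiti

cell ASPECT=ib, RANK=zo, GRD=fe, CLASS=ta:
underlying: r-nale-ri-t-m
1. e -> o, i -> u / B C0 _: fires at position(s) 5: rnaloritm
2. a, o -> 0 / V _: no change
surface: rnaloritm

cell ASPECT=ib, RANK=ak, GRD=fe, CLASS=so:
underlying: r-nale-a-do-m
1. e -> o, i -> u / B C0 _: fires at position(s) 5: rnaloadom
2. a, o -> 0 / V _: fires at position(s) 6: rnalodom
surface: rnalodom


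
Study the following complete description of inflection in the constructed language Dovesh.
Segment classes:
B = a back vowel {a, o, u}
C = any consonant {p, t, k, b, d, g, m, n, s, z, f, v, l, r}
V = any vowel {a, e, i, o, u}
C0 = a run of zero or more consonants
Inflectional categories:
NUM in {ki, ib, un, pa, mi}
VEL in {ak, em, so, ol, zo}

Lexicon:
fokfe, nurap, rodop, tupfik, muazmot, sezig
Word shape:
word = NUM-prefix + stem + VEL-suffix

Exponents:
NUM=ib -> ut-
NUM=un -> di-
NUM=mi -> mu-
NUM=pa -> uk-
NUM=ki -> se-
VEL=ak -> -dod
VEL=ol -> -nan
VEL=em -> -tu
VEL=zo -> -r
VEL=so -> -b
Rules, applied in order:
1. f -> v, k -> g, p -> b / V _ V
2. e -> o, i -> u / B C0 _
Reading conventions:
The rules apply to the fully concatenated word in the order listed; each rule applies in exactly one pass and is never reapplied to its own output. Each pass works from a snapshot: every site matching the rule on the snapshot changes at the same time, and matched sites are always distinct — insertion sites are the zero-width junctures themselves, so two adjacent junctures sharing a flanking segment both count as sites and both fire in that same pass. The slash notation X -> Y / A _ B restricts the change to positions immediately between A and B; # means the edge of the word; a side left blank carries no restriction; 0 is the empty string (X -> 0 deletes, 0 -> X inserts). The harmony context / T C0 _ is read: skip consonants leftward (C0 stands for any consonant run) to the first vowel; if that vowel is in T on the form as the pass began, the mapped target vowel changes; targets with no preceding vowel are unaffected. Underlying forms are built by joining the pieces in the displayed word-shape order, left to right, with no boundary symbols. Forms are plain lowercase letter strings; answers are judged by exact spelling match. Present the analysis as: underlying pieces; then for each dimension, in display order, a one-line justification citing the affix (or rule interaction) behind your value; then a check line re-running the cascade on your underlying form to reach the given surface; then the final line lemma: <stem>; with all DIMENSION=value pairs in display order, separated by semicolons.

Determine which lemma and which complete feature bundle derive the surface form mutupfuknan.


underlying: mu-tupfik-nan
NUM=mi - signalled by the affix mu-
VEL=ol - signalled by the affix -nan
check: mutupfiknan -> mutupfiknan -> mutupfuknan
lemma: tupfik; NUM=mi; VEL=ol
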